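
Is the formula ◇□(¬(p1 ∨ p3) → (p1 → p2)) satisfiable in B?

Satisfiable (open branch found)

1. ◇□(¬(p1 ∨ p3) → (p1 → p2)), 0
2. □(¬(p1 ∨ p3) → (p1 → p2)), 1
3. ¬(p1 ∨ p3) → (p1 → p2), 0
4. ¬(p1 ∨ p3) → (p1 → p2), 1
5. p1 → p2, 0
6. p1 → p2, 1
7. p2, 0
8. p2, 1
Accessibility: 0R0, 0R1, 1R0, 1R1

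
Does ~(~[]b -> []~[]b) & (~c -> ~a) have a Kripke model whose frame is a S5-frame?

1. ~(~[]b -> []~[]b) & (~c -> ~a), 0
2. ~(~[]b -> []~[]b), 0   [&-rule on 1]
3. ~c -> ~a, 0   [&-rule on 1]
4. ~[]b, 0   [~->-rule on 2]
5. ~[]~[]b, 0   [~->-rule on 2]
6. ~a, 0   [->-rule on 3 (branches; this branch)]
7. ~b, 1   [~[]-rule on 4: fresh world 1, 0R1]
8. []b, 2   [~[]-rule on 5: fresh world 2, 0R2]
9. b, 0   [[]-rule on 8 via 2R0]
10. b, 1   [[]-rule on 8 via 2R1]
Accessibility: 0R0, 0R1, 0R2, 1R0, 1R1, 1R2, 2R0, 2R1, 2R2
Branch closes: b and ~b both at 1.
Every branch closes; the branch above is one of them.

Unsatisfiable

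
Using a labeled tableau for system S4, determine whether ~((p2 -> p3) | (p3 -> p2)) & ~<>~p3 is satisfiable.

1. ~((p2 -> p3) | (p3 -> p2)) & ~<>~p3, u
2. ~((p2 -> p3) | (p3 -> p2)), u   [&-rule on 1]
3. ~<>~p3, u   [&-rule on 1]
4. ~(p2 -> p3), u   [~|-rule on 2]
5. ~(p3 -> p2), u   [~|-rule on 2]
6. p2, u   [~->-rule on 4]
7. ~p3, u   [~->-rule on 4]
8. p3, u   [~->-rule on 5]
9. ~p2, u   [~->-rule on 5]
Accessibility: uRu
Branch closes: p3 and ~p3 both at u.
Every branch closes; the branch above is one of them.

No, unsatisfiable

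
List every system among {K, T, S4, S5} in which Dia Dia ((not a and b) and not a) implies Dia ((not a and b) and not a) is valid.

S4-tableau for the negation not (Dia Dia ((not a and b) and not a) implies Dia ((not a and b) and not a)):
1. not (Dia Dia ((not a and b) and not a) implies Dia ((not a and b) and not a)), w0
2. Dia Dia ((not a and b) and not a), w0
3. not Dia ((not a and b) and not a), w0
4. not ((not a and b) and not a), w0
5. not (not a and b), w0
6. not b, w0
7. Dia ((not a and b) and not a), w1
8. not ((not a and b) and not a), w1
9. not (not a and b), w1
10. not b, w1
11. (not a and b) and not a, w2
12. not a and b, w2
13. not a, w2
14. b, w2
15. not ((not a and b) and not a), w2
16. not (not a and b), w2
17. not b, w2
Accessibility: w0Rw0, w0Rw1, w0Rw2, w1Rw1, w1Rw2, w2Rw2
Branch closes: b and not b both at w2.
Every branch closes (one shown): valid in S4, hence also in S5 (every theorem of S4 is a theorem of S5).
T-tableau for the negation not (Dia Dia ((not a and b) and not a) implies Dia ((not a and b) and not a)):
1. not (Dia Dia ((not a and b) and not a) implies Dia ((not a and b) and not a)), w0
2. Dia Dia ((not a and b) and not a), w0
3. not Dia ((not a and b) and not a), w0
4. not ((not a and b) and not a), w0
5. a, w0
6. Dia ((not a and b) and not a), w1
7. not ((not a and b) and not a), w1
8. a, w1
9. (not a and b) and not a, w2
10. not a and b, w2
11. not a, w2
12. b, w2
Accessibility: w0Rw0, w0Rw1, w1Rw1, w1Rw2, w2Rw2
Complete open branch: countermodel on a T-frame, so not valid in T, nor in K (the same frame is also a K-frame).

S4, S5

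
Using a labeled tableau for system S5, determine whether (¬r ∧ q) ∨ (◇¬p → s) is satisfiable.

Yes, satisfiable

1. (¬r ∧ q) ∨ (◇¬p → s), u
2. ◇¬p → s, u
3. s, u
Accessibility: uRu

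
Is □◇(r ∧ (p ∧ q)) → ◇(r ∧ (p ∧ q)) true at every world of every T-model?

Tableau for the negation ¬(□◇(r ∧ (p ∧ q)) → ◇(r ∧ (p ∧ q))):
1. ¬(□◇(r ∧ (p ∧ q)) → ◇(r ∧ (p ∧ q))), u
2. □◇(r ∧ (p ∧ q)), u
3. ¬◇(r ∧ (p ∧ q)), u
4. ◇(r ∧ (p ∧ q)), u
5. ¬(r ∧ (p ∧ q)), u
6. ¬(p ∧ q), u
7. ¬q, u
8. r ∧ (p ∧ q), v
9. r, v
10. p ∧ q, v
11. p, v
12. q, v
13. ◇(r ∧ (p ∧ q)), v
14. ¬(r ∧ (p ∧ q)), v
15. ¬(p ∧ q), v
16. ¬q, v
Accessibility: uRu, uRv, vRv
Branch closes: q and ¬q both at v.
All branches of the negation close; one closing branch shown above.

Valid in T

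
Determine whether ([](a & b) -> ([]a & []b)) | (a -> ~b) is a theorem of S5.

Valid in S5

Tableau for the negation ~(([](a & b) -> ([]a & []b)) | (a -> ~b)):
1. ~(([](a & b) -> ([]a & []b)) | (a -> ~b)), u
2. ~([](a & b) -> ([]a & []b)), u
3. ~(a -> ~b), u
4. [](a & b), u
5. ~([]a & []b), u
6. a, u
7. b, u
8. a & b, u
9. ~[]b, u
10. ~b, v
11. a & b, v
12. a, v
13. b, v
Accessibility: uRu, uRv, vRu, vRv
Branch closes: b and ~b both at v.
Every branch of the negation's tableau closes; the branch above is one of them.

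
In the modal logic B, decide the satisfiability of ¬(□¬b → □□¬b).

1. ¬(□¬b → □□¬b), u
2. □¬b, u
3. ¬□□¬b, u
4. ¬b, u
5. ¬□¬b, v
6. ¬b, v
7. b, w
Accessibility: uRu, uRv, vRu, vRv, vRw, wRv, wRw

Satisfiable (open branch found)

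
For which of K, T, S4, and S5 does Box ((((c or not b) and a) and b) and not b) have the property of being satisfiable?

K-tableau for the formula:
1. Box ((((c or not b) and a) and b) and not b), u
Complete open branch: satisfiable in K.
T-tableau for the formula:
1. Box ((((c or not b) and a) and b) and not b), u
2. (((c or not b) and a) and b) and not b, u   [Box-rule on 1 via uRu]
3. ((c or not b) and a) and b, u   [and-rule on 2]
4. not b, u   [and-rule on 2]
5. (c or not b) and a, u   [and-rule on 3]
6. b, u   [and-rule on 3]
Accessibility: uRu
Branch closes: b and not b both at u.
Every branch closes (one shown): unsatisfiable in T, hence also in S4, S5 (every S4/S5-frame is a T-frame).

K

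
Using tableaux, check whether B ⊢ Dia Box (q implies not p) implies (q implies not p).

Yes, valid

Tableau for the negation not (Dia Box (q implies not p) implies (q implies not p)):
1. not (Dia Box (q implies not p) implies (q implies not p)), 0
2. Dia Box (q implies not p), 0   [neg-implies-rule on 1]
3. not (q implies not p), 0   [neg-implies-rule on 1]
4. q, 0   [neg-implies-rule on 3]
5. p, 0   [neg-implies-rule on 3]
6. Box (q implies not p), 1   [Dia-rule on 2: fresh world 1, 0R1]
7. q implies not p, 0   [Box-rule on 6 via 1R0]
8. q implies not p, 1   [Box-rule on 6 via 1R1]
9. not p, 0   [implies-rule on 7 (branches; this branch)]
Accessibility: 0R0, 0R1, 1R0, 1R1
Branch closes: p and not p both at 0.
All branches of the negation close; one closing branch shown above.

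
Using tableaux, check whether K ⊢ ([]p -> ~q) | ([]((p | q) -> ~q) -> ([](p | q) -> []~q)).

Tableau for the negation ~(([]p -> ~q) | ([]((p | q) -> ~q) -> ([](p | q) -> []~q))):
1. ~(([]p -> ~q) | ([]((p | q) -> ~q) -> ([](p | q) -> []~q))), 0
2. ~([]p -> ~q), 0
3. ~([]((p | q) -> ~q) -> ([](p | q) -> []~q)), 0
4. []p, 0
5. q, 0
6. []((p | q) -> ~q), 0
7. ~([](p | q) -> []~q), 0
8. [](p | q), 0
9. ~[]~q, 0
10. q, 1
11. p, 1
12. (p | q) -> ~q, 1
13. p | q, 1
14. ~(p | q), 1
15. ~p, 1
16. ~q, 1
Accessibility: 0R1
Branch closes: p and ~p both at 1.
Every branch of the negation's tableau closes; the branch above is one of them.

Yes, valid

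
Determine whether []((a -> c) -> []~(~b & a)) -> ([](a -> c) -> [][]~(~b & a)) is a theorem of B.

Yes, valid

Tableau for the negation ~([]((a -> c) -> []~(~b & a)) -> ([](a -> c) -> [][]~(~b & a))):
1. ~([]((a -> c) -> []~(~b & a)) -> ([](a -> c) -> [][]~(~b & a))), 0
2. []((a -> c) -> []~(~b & a)), 0
3. ~([](a -> c) -> [][]~(~b & a)), 0
4. [](a -> c), 0
5. ~[][]~(~b & a), 0
6. (a -> c) -> []~(~b & a), 0
7. a -> c, 0
8. []~(~b & a), 0
9. ~(~b & a), 0
10. c, 0
11. ~a, 0
12. ~[]~(~b & a), 1
13. (a -> c) -> []~(~b & a), 1
14. a -> c, 1
15. ~(~b & a), 1
16. []~(~b & a), 1
17. c, 1
18. ~a, 1
19. ~b & a, 2
20. ~b, 2
21. a, 2
22. ~(~b & a), 2
23. ~a, 2
Accessibility: 0R0, 0R1, 1R0, 1R1, 1R2, 2R1, 2R2
Branch closes: a and ~a both at 2.
All branches of the negation close; one closing branch shown above.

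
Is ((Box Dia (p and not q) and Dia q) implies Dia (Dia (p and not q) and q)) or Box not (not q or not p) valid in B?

Tableau for the negation not (((Box Dia (p and not q) and Dia q) implies Dia (Dia (p and not q) and q)) or Box not (not q or not p)):
1. not (((Box Dia (p and not q) and Dia q) implies Dia (Dia (p and not q) and q)) or Box not (not q or not p)), u
2. not ((Box Dia (p and not q) and Dia q) implies Dia (Dia (p and not q) and q)), u
3. not Box not (not q or not p), u
4. Box Dia (p and not q) and Dia q, u
5. not Dia (Dia (p and not q) and q), u
6. Box Dia (p and not q), u
7. Dia q, u
8. not (Dia (p and not q) and q), u
9. Dia (p and not q), u
10. not q, u
11. not q or not p, v
12. not (Dia (p and not q) and q), v
13. Dia (p and not q), v
14. not p, v
15. not q, v
16. q, w
17. not (Dia (p and not q) and q), w
18. Dia (p and not q), w
19. not Dia (p and not q), w
20. not (p and not q), u
21. not (p and not q), w
22. not p, u
23. p and not q, x
24. p, x
25. not q, x
26. not (Dia (p and not q) and q), x
27. Dia (p and not q), x
28. p and not q, y
29. p, y
30. not q, y
31. p and not q, z
32. p, z
33. not q, z
34. not (p and not q), z
35. q, z
Accessibility: uRu, uRv, uRw, uRx, vRu, vRv, vRy, wRu, wRw, wRz, xRu, xRx, yRv, yRy, zRw, zRz
Branch closes: q and not q both at z.
All branches of the negation close; one closing branch shown above.

Yes, valid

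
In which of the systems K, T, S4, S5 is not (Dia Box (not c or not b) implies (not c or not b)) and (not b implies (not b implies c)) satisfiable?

K, T, S4

S4-tableau for the formula:
1. not (Dia Box (not c or not b) implies (not c or not b)) and (not b implies (not b implies c)), w0
2. not (Dia Box (not c or not b) implies (not c or not b)), w0
3. not b implies (not b implies c), w0
4. Dia Box (not c or not b), w0
5. not (not c or not b), w0
6. c, w0
7. b, w0
8. not b implies c, w0
9. Box (not c or not b), w1
10. not c or not b, w1
11. not b, w1
Accessibility: w0Rw0, w0Rw1, w1Rw1
Complete open branch: satisfiable in S4, hence also in K, T (this S4-model is also a K-model and a T-model).
S5-tableau for the formula:
1. not (Dia Box (not c or not b) implies (not c or not b)) and (not b implies (not b implies c)), w0
2. not (Dia Box (not c or not b) implies (not c or not b)), w0
3. not b implies (not b implies c), w0
4. Dia Box (not c or not b), w0
5. not (not c or not b), w0
6. c, w0
7. b, w0
8. not b implies c, w0
9. Box (not c or not b), w1
10. not c or not b, w0
11. not c or not b, w1
12. not b, w0
Accessibility: w0Rw0, w0Rw1, w1Rw0, w1Rw1
Branch closes: b and not b both at w0.
Every branch closes (one shown): unsatisfiable in S5.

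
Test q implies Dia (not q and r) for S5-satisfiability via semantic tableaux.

1. q implies Dia (not q and r), 0
2. Dia (not q and r), 0   [implies-rule on 1 (branches; this branch)]
3. not q and r, 1   [Dia-rule on 2: fresh world 1, 0R1]
4. not q, 1   [and-rule on 3]
5. r, 1   [and-rule on 3]
Accessibility: 0R0, 0R1, 1R0, 1R1

Satisfiable (open branch found)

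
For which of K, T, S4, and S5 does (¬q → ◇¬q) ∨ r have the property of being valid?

T-tableau for the negation ¬((¬q → ◇¬q) ∨ r):
1. ¬((¬q → ◇¬q) ∨ r), w0
2. ¬(¬q → ◇¬q), w0
3. ¬r, w0
4. ¬q, w0
5. ¬◇¬q, w0
6. q, w0
Accessibility: w0Rw0
Branch closes: q and ¬q both at w0.
Every branch closes (one shown): valid in T, hence also in S4, S5 (every theorem of T is a theorem of S4 and S5).
K-tableau for the negation ¬((¬q → ◇¬q) ∨ r):
1. ¬((¬q → ◇¬q) ∨ r), w0
2. ¬(¬q → ◇¬q), w0
3. ¬r, w0
4. ¬q, w0
5. ¬◇¬q, w0
Complete open branch: countermodel on a K-frame, so not valid in K.

T, S4, S5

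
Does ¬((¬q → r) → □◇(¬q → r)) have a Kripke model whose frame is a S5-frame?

1. ¬((¬q → r) → □◇(¬q → r)), u
2. ¬q → r, u
3. ¬□◇(¬q → r), u
4. r, u
5. ¬◇(¬q → r), v
6. ¬(¬q → r), u
7. ¬q, u
8. ¬r, u
Accessibility: uRu, uRv, vRu, vRv
Branch closes: r and ¬r both at u.
Every branch closes; the branch above is one of them.

No, unsatisfiable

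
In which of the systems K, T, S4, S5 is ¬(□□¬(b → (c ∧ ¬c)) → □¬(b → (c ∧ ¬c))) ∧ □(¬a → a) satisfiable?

K

K-tableau for the formula:
1. ¬(□□¬(b → (c ∧ ¬c)) → □¬(b → (c ∧ ¬c))) ∧ □(¬a → a), w0
2. ¬(□□¬(b → (c ∧ ¬c)) → □¬(b → (c ∧ ¬c))), w0
3. □(¬a → a), w0
4. □□¬(b → (c ∧ ¬c)), w0
5. ¬□¬(b → (c ∧ ¬c)), w0
6. b → (c ∧ ¬c), w1
7. ¬a → a, w1
8. □¬(b → (c ∧ ¬c)), w1
9. ¬b, w1
10. a, w1
Accessibility: w0Rw1
Complete open branch: satisfiable in K.
T-tableau for the formula:
1. ¬(□□¬(b → (c ∧ ¬c)) → □¬(b → (c ∧ ¬c))) ∧ □(¬a → a), w0
2. ¬(□□¬(b → (c ∧ ¬c)) → □¬(b → (c ∧ ¬c))), w0
3. □(¬a → a), w0
4. □□¬(b → (c ∧ ¬c)), w0
5. ¬□¬(b → (c ∧ ¬c)), w0
6. ¬a → a, w0
7. □¬(b → (c ∧ ¬c)), w0
8. ¬(b → (c ∧ ¬c)), w0
9. b, w0
10. ¬(c ∧ ¬c), w0
11. a, w0
12. c, w0
13. b → (c ∧ ¬c), w1
14. ¬a → a, w1
15. □¬(b → (c ∧ ¬c)), w1
16. ¬(b → (c ∧ ¬c)), w1
17. b, w1
18. ¬(c ∧ ¬c), w1
19. c ∧ ¬c, w1
20. c, w1
21. ¬c, w1
Accessibility: w0Rw0, w0Rw1, w1Rw1
Branch closes: c and ¬c both at w1.
Every branch closes (one shown): unsatisfiable in T, hence also in S4, S5 (every S4/S5-frame is a T-frame).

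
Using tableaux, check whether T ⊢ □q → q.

Valid in T

Tableau for the negation ¬(□q → q):
1. ¬(□q → q), 0
2. □q, 0   [¬→-rule on 1]
3. ¬q, 0   [¬→-rule on 1]
4. q, 0   [□-rule on 2 via 0R0]
Accessibility: 0R0
Branch closes: q and ¬q both at 0.
All branches of the negation close; one closing branch shown above.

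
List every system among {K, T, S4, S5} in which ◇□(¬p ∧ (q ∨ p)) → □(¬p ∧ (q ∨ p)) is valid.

S4-tableau for the negation ¬(◇□(¬p ∧ (q ∨ p)) → □(¬p ∧ (q ∨ p))):
1. ¬(◇□(¬p ∧ (q ∨ p)) → □(¬p ∧ (q ∨ p))), 0
2. ◇□(¬p ∧ (q ∨ p)), 0
3. ¬□(¬p ∧ (q ∨ p)), 0
4. □(¬p ∧ (q ∨ p)), 1
5. ¬p ∧ (q ∨ p), 1
6. ¬p, 1
7. q ∨ p, 1
8. q, 1
9. ¬(¬p ∧ (q ∨ p)), 2
10. ¬(q ∨ p), 2
11. ¬q, 2
12. ¬p, 2
Accessibility: 0R0, 0R1, 0R2, 1R1, 2R2
Complete open branch: countermodel on an S4-frame, so not valid in S4, nor in K, T (the same frame is also a K-frame and a T-frame).
S5-tableau for the negation ¬(◇□(¬p ∧ (q ∨ p)) → □(¬p ∧ (q ∨ p))):
1. ¬(◇□(¬p ∧ (q ∨ p)) → □(¬p ∧ (q ∨ p))), 0
2. ◇□(¬p ∧ (q ∨ p)), 0
3. ¬□(¬p ∧ (q ∨ p)), 0
4. □(¬p ∧ (q ∨ p)), 1
5. ¬p ∧ (q ∨ p), 0
6. ¬p, 0
7. q ∨ p, 0
8. ¬p ∧ (q ∨ p), 1
9. ¬p, 1
10. q ∨ p, 1
11. q, 0
12. q, 1
13. ¬(¬p ∧ (q ∨ p)), 2
14. ¬p ∧ (q ∨ p), 2
15. ¬p, 2
16. q ∨ p, 2
17. ¬(q ∨ p), 2
18. ¬q, 2
19. p, 2
Accessibility: 0R0, 0R1, 0R2, 1R0, 1R1, 1R2, 2R0, 2R1, 2R2
Branch closes: p and ¬p both at 2.
Every branch closes (one shown): valid in S5.

S5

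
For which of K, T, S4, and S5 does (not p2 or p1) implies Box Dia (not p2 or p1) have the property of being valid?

S4-tableau for the negation not ((not p2 or p1) implies Box Dia (not p2 or p1)):
1. not ((not p2 or p1) implies Box Dia (not p2 or p1)), u
2. not p2 or p1, u
3. not Box Dia (not p2 or p1), u
4. p1, u
5. not Dia (not p2 or p1), v
6. not (not p2 or p1), v
7. p2, v
8. not p1, v
Accessibility: uRu, uRv, vRv
Complete open branch: countermodel on an S4-frame, so not valid in S4, nor in K, T (the same frame is also a K-frame and a T-frame).
S5-tableau for the negation not ((not p2 or p1) implies Box Dia (not p2 or p1)):
1. not ((not p2 or p1) implies Box Dia (not p2 or p1)), u
2. not p2 or p1, u
3. not Box Dia (not p2 or p1), u
4. p1, u
5. not Dia (not p2 or p1), v
6. not (not p2 or p1), u
7. p2, u
8. not p1, u
Accessibility: uRu, uRv, vRu, vRv
Branch closes: p1 and not p1 both at u.
Every branch closes (one shown): valid in S5.

S5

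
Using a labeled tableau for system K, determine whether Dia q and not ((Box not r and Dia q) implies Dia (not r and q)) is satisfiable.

No, unsatisfiable

1. Dia q and not ((Box not r and Dia q) implies Dia (not r and q)), w0
2. Dia q, w0
3. not ((Box not r and Dia q) implies Dia (not r and q)), w0
4. Box not r and Dia q, w0
5. not Dia (not r and q), w0
6. Box not r, w0
7. q, w1
8. not (not r and q), w1
9. not r, w1
10. not q, w1
Accessibility: w0Rw1
Branch closes: q and not q both at w1.
(One branch shown.) All branches close.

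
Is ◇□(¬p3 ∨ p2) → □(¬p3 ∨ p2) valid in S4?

No, not valid

Tableau for the negation ¬(◇□(¬p3 ∨ p2) → □(¬p3 ∨ p2)):
1. ¬(◇□(¬p3 ∨ p2) → □(¬p3 ∨ p2)), u
2. ◇□(¬p3 ∨ p2), u   [¬→-rule on 1]
3. ¬□(¬p3 ∨ p2), u   [¬→-rule on 1]
4. □(¬p3 ∨ p2), v   [◇-rule on 2: fresh world v, uRv]
5. ¬p3 ∨ p2, v   [□-rule on 4 via vRv]
6. p2, v   [∨-rule on 5 (branches; this branch)]
7. ¬(¬p3 ∨ p2), w   [¬□-rule on 3: fresh world w, uRw]
8. p3, w   [¬∨-rule on 7]
9. ¬p2, w   [¬∨-rule on 7]
Accessibility: uRu, uRv, uRw, vRv, wRw
The negation has an open branch (countermodel exists).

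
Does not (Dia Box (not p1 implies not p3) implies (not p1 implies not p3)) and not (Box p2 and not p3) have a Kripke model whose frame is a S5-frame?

Unsatisfiable (every branch closes)

1. not (Dia Box (not p1 implies not p3) implies (not p1 implies not p3)) and not (Box p2 and not p3), u
2. not (Dia Box (not p1 implies not p3) implies (not p1 implies not p3)), u
3. not (Box p2 and not p3), u
4. Dia Box (not p1 implies not p3), u
5. not (not p1 implies not p3), u
6. not p1, u
7. p3, u
8. Box (not p1 implies not p3), v
9. not p1 implies not p3, u
10. not p1 implies not p3, v
11. not p3, u
Accessibility: uRu, uRv, vRu, vRv
Branch closes: p3 and not p3 both at u.
Every branch closes; the branch above is one of them.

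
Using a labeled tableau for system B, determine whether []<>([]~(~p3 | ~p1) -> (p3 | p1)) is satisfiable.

1. []<>([]~(~p3 | ~p1) -> (p3 | p1)), u
2. <>([]~(~p3 | ~p1) -> (p3 | p1)), u   [[]-rule on 1 via uRu]
3. []~(~p3 | ~p1) -> (p3 | p1), v   [<>-rule on 2: fresh world v, uRv]
4. <>([]~(~p3 | ~p1) -> (p3 | p1)), v   [[]-rule on 1 via uRv]
5. p3 | p1, v   [->-rule on 3 (branches; this branch)]
6. p1, v   [|-rule on 5 (branches; this branch)]
7. []~(~p3 | ~p1) -> (p3 | p1), w   [<>-rule on 4: fresh world w, vRw]
8. p3 | p1, w   [->-rule on 7 (branches; this branch)]
9. p1, w   [|-rule on 8 (branches; this branch)]
Accessibility: uRu, uRv, vRu, vRv, vRw, wRv, wRw

Satisfiable (open branch found)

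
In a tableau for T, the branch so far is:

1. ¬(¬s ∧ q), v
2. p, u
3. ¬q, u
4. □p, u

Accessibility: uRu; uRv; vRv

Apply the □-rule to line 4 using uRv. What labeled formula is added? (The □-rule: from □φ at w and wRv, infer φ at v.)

p, v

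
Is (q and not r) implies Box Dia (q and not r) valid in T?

Tableau for the negation not ((q and not r) implies Box Dia (q and not r)):
1. not ((q and not r) implies Box Dia (q and not r)), w0
2. q and not r, w0
3. not Box Dia (q and not r), w0
4. q, w0
5. not r, w0
6. not Dia (q and not r), w1
7. not (q and not r), w1
8. r, w1
Accessibility: w0Rw0, w0Rw1, w1Rw1
The negation has an open branch (countermodel exists).

Not valid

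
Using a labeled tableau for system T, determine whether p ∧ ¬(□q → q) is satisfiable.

1. p ∧ ¬(□q → q), w0
2. p, w0   [∧-rule on 1]
3. ¬(□q → q), w0   [∧-rule on 1]
4. □q, w0   [¬→-rule on 3]
5. ¬q, w0   [¬→-rule on 3]
6. q, w0   [□-rule on 4 via w0Rw0]
Accessibility: w0Rw0
Branch closes: q and ¬q both at w0.
(One branch shown.) All branches close.

Unsatisfiable (every branch closes)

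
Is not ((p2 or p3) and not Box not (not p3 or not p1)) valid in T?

Tableau for the negation (p2 or p3) and not Box not (not p3 or not p1):
1. (p2 or p3) and not Box not (not p3 or not p1), 0
2. p2 or p3, 0   [and-rule on 1]
3. not Box not (not p3 or not p1), 0   [and-rule on 1]
4. p3, 0   [or-rule on 2 (branches; this branch)]
5. not p3 or not p1, 1   [neg-Box-rule on 3: fresh world 1, 0R1]
6. not p1, 1   [or-rule on 5 (branches; this branch)]
Accessibility: 0R0, 0R1, 1R1
The negation has an open branch (countermodel exists).

Not valid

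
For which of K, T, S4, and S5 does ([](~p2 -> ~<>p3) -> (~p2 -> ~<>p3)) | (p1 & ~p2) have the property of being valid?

T, S4, S5

K-tableau for the negation ~(([](~p2 -> ~<>p3) -> (~p2 -> ~<>p3)) | (p1 & ~p2)):
1. ~(([](~p2 -> ~<>p3) -> (~p2 -> ~<>p3)) | (p1 & ~p2)), 0
2. ~([](~p2 -> ~<>p3) -> (~p2 -> ~<>p3)), 0
3. ~(p1 & ~p2), 0
4. [](~p2 -> ~<>p3), 0
5. ~(~p2 -> ~<>p3), 0
6. ~p2, 0
7. <>p3, 0
8. ~p1, 0
9. p3, 1
10. ~p2 -> ~<>p3, 1
11. ~<>p3, 1
Accessibility: 0R1
Complete open branch: countermodel on a K-frame, so not valid in K.
T-tableau for the negation ~(([](~p2 -> ~<>p3) -> (~p2 -> ~<>p3)) | (p1 & ~p2)):
1. ~(([](~p2 -> ~<>p3) -> (~p2 -> ~<>p3)) | (p1 & ~p2)), 0
2. ~([](~p2 -> ~<>p3) -> (~p2 -> ~<>p3)), 0
3. ~(p1 & ~p2), 0
4. [](~p2 -> ~<>p3), 0
5. ~(~p2 -> ~<>p3), 0
6. ~p2, 0
7. <>p3, 0
8. ~p2 -> ~<>p3, 0
9. ~p1, 0
10. ~<>p3, 0
11. ~p3, 0
12. p3, 1
13. ~p2 -> ~<>p3, 1
14. ~p3, 1
Accessibility: 0R0, 0R1, 1R1
Branch closes: p3 and ~p3 both at 1.
Every branch closes (one shown): valid in T, hence also in S4, S5 (every theorem of T is a theorem of S4 and S5).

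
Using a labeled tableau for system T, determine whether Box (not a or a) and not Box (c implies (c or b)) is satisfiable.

No, unsatisfiable

1. Box (not a or a) and not Box (c implies (c or b)), u
2. Box (not a or a), u
3. not Box (c implies (c or b)), u
4. not a or a, u
5. a, u
6. not (c implies (c or b)), v
7. c, v
8. not (c or b), v
9. not c, v
10. not b, v
Accessibility: uRu, uRv, vRv
Branch closes: c and not c both at v.
All branches of the tableau close; one closing branch shown above.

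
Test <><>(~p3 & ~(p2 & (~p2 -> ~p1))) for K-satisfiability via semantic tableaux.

1. <><>(~p3 & ~(p2 & (~p2 -> ~p1))), u
2. <>(~p3 & ~(p2 & (~p2 -> ~p1))), v
3. ~p3 & ~(p2 & (~p2 -> ~p1)), w
4. ~p3, w
5. ~(p2 & (~p2 -> ~p1)), w
6. ~(~p2 -> ~p1), w
7. ~p2, w
8. p1, w
Accessibility: uRv, vRw

Satisfiable (open branch found)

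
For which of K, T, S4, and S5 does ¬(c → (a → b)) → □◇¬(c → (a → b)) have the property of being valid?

S5

S4-tableau for the negation ¬(¬(c → (a → b)) → □◇¬(c → (a → b))):
1. ¬(¬(c → (a → b)) → □◇¬(c → (a → b))), u
2. ¬(c → (a → b)), u   [¬→-rule on 1]
3. ¬□◇¬(c → (a → b)), u   [¬→-rule on 1]
4. c, u   [¬→-rule on 2]
5. ¬(a → b), u   [¬→-rule on 2]
6. a, u   [¬→-rule on 5]
7. ¬b, u   [¬→-rule on 5]
8. ¬◇¬(c → (a → b)), v   [¬□-rule on 3: fresh world v, uRv]
9. c → (a → b), v   [¬◇-rule on 8 via vRv]
10. a → b, v   [→-rule on 9 (branches; this branch)]
11. b, v   [→-rule on 10 (branches; this branch)]
Accessibility: uRu, uRv, vRv
Complete open branch: countermodel on an S4-frame, so not valid in S4, nor in K, T (the same frame is also a K-frame and a T-frame).
S5-tableau for the negation ¬(¬(c → (a → b)) → □◇¬(c → (a → b))):
1. ¬(¬(c → (a → b)) → □◇¬(c → (a → b))), u
2. ¬(c → (a → b)), u   [¬→-rule on 1]
3. ¬□◇¬(c → (a → b)), u   [¬→-rule on 1]
4. c, u   [¬→-rule on 2]
5. ¬(a → b), u   [¬→-rule on 2]
6. a, u   [¬→-rule on 5]
7. ¬b, u   [¬→-rule on 5]
8. ¬◇¬(c → (a → b)), v   [¬□-rule on 3: fresh world v, uRv]
9. c → (a → b), u   [¬◇-rule on 8 via vRu]
10. c → (a → b), v   [¬◇-rule on 8 via vRv]
11. a → b, u   [→-rule on 9 (branches; this branch)]
12. a → b, v   [→-rule on 10 (branches; this branch)]
13. b, u   [→-rule on 11 (branches; this branch)]
Accessibility: uRu, uRv, vRu, vRv
Branch closes: b and ¬b both at u.
Every branch closes (one shown): valid in S5.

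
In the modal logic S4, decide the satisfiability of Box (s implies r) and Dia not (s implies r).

Unsatisfiable

1. Box (s implies r) and Dia not (s implies r), w0
2. Box (s implies r), w0   [and-rule on 1]
3. Dia not (s implies r), w0   [and-rule on 1]
4. s implies r, w0   [Box-rule on 2 via w0Rw0]
5. r, w0   [implies-rule on 4 (branches; this branch)]
6. not (s implies r), w1   [Dia-rule on 3: fresh world w1, w0Rw1]
7. s, w1   [neg-implies-rule on 6]
8. not r, w1   [neg-implies-rule on 6]
9. s implies r, w1   [Box-rule on 2 via w0Rw1]
10. r, w1   [implies-rule on 9 (branches; this branch)]
Accessibility: w0Rw0, w0Rw1, w1Rw1
Branch closes: r and not r both at w1.
(One branch shown.) All branches close.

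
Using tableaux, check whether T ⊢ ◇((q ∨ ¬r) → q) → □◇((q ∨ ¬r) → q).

Not valid

Tableau for the negation ¬(◇((q ∨ ¬r) → q) → □◇((q ∨ ¬r) → q)):
1. ¬(◇((q ∨ ¬r) → q) → □◇((q ∨ ¬r) → q)), u
2. ◇((q ∨ ¬r) → q), u
3. ¬□◇((q ∨ ¬r) → q), u
4. (q ∨ ¬r) → q, v
5. q, v
6. ¬◇((q ∨ ¬r) → q), w
7. ¬((q ∨ ¬r) → q), w
8. q ∨ ¬r, w
9. ¬q, w
10. ¬r, w
Accessibility: uRu, uRv, uRw, vRv, wRw
The negation has an open branch (countermodel exists).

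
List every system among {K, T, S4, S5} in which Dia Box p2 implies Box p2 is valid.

S4-tableau for the negation not (Dia Box p2 implies Box p2):
1. not (Dia Box p2 implies Box p2), 0
2. Dia Box p2, 0
3. not Box p2, 0
4. Box p2, 1
5. p2, 1
6. not p2, 2
Accessibility: 0R0, 0R1, 0R2, 1R1, 2R2
Complete open branch: countermodel on an S4-frame, so not valid in S4, nor in K, T (the same frame is also a K-frame and a T-frame).
S5-tableau for the negation not (Dia Box p2 implies Box p2):
1. not (Dia Box p2 implies Box p2), 0
2. Dia Box p2, 0
3. not Box p2, 0
4. Box p2, 1
5. p2, 0
6. p2, 1
7. not p2, 2
8. p2, 2
Accessibility: 0R0, 0R1, 0R2, 1R0, 1R1, 1R2, 2R0, 2R1, 2R2
Branch closes: p2 and not p2 both at 2.
Every branch closes (one shown): valid in S5.

S5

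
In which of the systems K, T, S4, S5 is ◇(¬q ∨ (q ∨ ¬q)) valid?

T, S4, S5

K-tableau for the negation ¬◇(¬q ∨ (q ∨ ¬q)):
1. ¬◇(¬q ∨ (q ∨ ¬q)), 0
Complete open branch: countermodel on a K-frame, so not valid in K.
T-tableau for the negation ¬◇(¬q ∨ (q ∨ ¬q)):
1. ¬◇(¬q ∨ (q ∨ ¬q)), 0
2. ¬(¬q ∨ (q ∨ ¬q)), 0
3. q, 0
4. ¬(q ∨ ¬q), 0
5. ¬q, 0
Accessibility: 0R0
Branch closes: q and ¬q both at 0.
Every branch closes (one shown): valid in T, hence also in S4, S5 (every theorem of T is a theorem of S4 and S5).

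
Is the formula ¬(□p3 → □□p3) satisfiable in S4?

1. ¬(□p3 → □□p3), u
2. □p3, u   [¬→-rule on 1]
3. ¬□□p3, u   [¬→-rule on 1]
4. p3, u   [□-rule on 2 via uRu]
5. ¬□p3, v   [¬□-rule on 3: fresh world v, uRv]
6. p3, v   [□-rule on 2 via uRv]
7. ¬p3, w   [¬□-rule on 5: fresh world w, vRw]
8. p3, w   [□-rule on 2 via uRw]
Accessibility: uRu, uRv, uRw, vRv, vRw, wRw
Branch closes: p3 and ¬p3 both at w.
Every branch closes; the branch above is one of them.

Unsatisfiable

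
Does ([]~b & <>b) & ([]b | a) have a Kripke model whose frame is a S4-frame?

No, unsatisfiable

1. ([]~b & <>b) & ([]b | a), 0
2. []~b & <>b, 0   [&-rule on 1]
3. []b | a, 0   [&-rule on 1]
4. []~b, 0   [&-rule on 2]
5. <>b, 0   [&-rule on 2]
6. ~b, 0   [[]-rule on 4 via 0R0]
7. a, 0   [|-rule on 3 (branches; this branch)]
8. b, 1   [<>-rule on 5: fresh world 1, 0R1]
9. ~b, 1   [[]-rule on 4 via 0R1]
Accessibility: 0R0, 0R1, 1R1
Branch closes: b and ~b both at 1.
(One branch shown.) All branches close.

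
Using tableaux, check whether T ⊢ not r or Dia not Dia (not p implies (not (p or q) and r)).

Tableau for the negation not (not r or Dia not Dia (not p implies (not (p or q) and r))):
1. not (not r or Dia not Dia (not p implies (not (p or q) and r))), u
2. r, u
3. not Dia not Dia (not p implies (not (p or q) and r)), u
4. Dia (not p implies (not (p or q) and r)), u
5. not p implies (not (p or q) and r), v
6. Dia (not p implies (not (p or q) and r)), v
7. not (p or q) and r, v
8. not (p or q), v
9. r, v
10. not p, v
11. not q, v
12. not p implies (not (p or q) and r), w
13. not (p or q) and r, w
14. not (p or q), w
15. r, w
16. not p, w
17. not q, w
Accessibility: uRu, uRv, vRv, vRw, wRw
The negation has an open branch (countermodel exists).

No, not valid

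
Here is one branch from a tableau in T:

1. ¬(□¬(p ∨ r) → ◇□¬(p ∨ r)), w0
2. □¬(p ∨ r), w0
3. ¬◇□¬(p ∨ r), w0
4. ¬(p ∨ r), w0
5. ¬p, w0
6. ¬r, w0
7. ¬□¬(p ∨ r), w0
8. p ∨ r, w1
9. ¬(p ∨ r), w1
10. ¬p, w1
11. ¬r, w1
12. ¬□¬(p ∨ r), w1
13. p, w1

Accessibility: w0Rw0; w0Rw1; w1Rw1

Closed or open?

Closed

Both p and ¬p appear at w1.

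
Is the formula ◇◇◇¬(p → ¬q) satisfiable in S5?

1. ◇◇◇¬(p → ¬q), w0
2. ◇◇¬(p → ¬q), w1
3. ◇¬(p → ¬q), w2
4. ¬(p → ¬q), w3
5. p, w3
6. q, w3
Accessibility: w0Rw0, w0Rw1, w0Rw2, w0Rw3, w1Rw0, w1Rw1, w1Rw2, w1Rw3, w2Rw0, w2Rw1, w2Rw2, w2Rw3, w3Rw0, w3Rw1, w3Rw2, w3Rw3

Yes, satisfiable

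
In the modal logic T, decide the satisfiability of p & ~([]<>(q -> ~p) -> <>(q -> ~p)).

Unsatisfiable

1. p & ~([]<>(q -> ~p) -> <>(q -> ~p)), w0
2. p, w0
3. ~([]<>(q -> ~p) -> <>(q -> ~p)), w0
4. []<>(q -> ~p), w0
5. ~<>(q -> ~p), w0
6. <>(q -> ~p), w0
7. ~(q -> ~p), w0
8. q, w0
9. q -> ~p, w1
10. <>(q -> ~p), w1
11. ~(q -> ~p), w1
12. q, w1
13. p, w1
14. ~p, w1
Accessibility: w0Rw0, w0Rw1, w1Rw1
Branch closes: p and ~p both at w1.
(One branch shown.) All branches close.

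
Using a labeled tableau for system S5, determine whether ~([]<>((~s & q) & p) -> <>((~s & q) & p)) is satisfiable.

1. ~([]<>((~s & q) & p) -> <>((~s & q) & p)), w0
2. []<>((~s & q) & p), w0
3. ~<>((~s & q) & p), w0
4. <>((~s & q) & p), w0
5. ~((~s & q) & p), w0
6. ~(~s & q), w0
7. ~q, w0
8. (~s & q) & p, w1
9. ~s & q, w1
10. p, w1
11. ~s, w1
12. q, w1
13. <>((~s & q) & p), w1
14. ~((~s & q) & p), w1
15. ~(~s & q), w1
16. ~q, w1
Accessibility: w0Rw0, w0Rw1, w1Rw0, w1Rw1
Branch closes: q and ~q both at w1.
All branches of the tableau close; one closing branch shown above.

Unsatisfiable (every branch closes)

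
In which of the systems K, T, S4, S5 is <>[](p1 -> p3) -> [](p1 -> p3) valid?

S4-tableau for the negation ~(<>[](p1 -> p3) -> [](p1 -> p3)):
1. ~(<>[](p1 -> p3) -> [](p1 -> p3)), w0
2. <>[](p1 -> p3), w0
3. ~[](p1 -> p3), w0
4. [](p1 -> p3), w1
5. p1 -> p3, w1
6. p3, w1
7. ~(p1 -> p3), w2
8. p1, w2
9. ~p3, w2
Accessibility: w0Rw0, w0Rw1, w0Rw2, w1Rw1, w2Rw2
Complete open branch: countermodel on an S4-frame, so not valid in S4, nor in K, T (the same frame is also a K-frame and a T-frame).
S5-tableau for the negation ~(<>[](p1 -> p3) -> [](p1 -> p3)):
1. ~(<>[](p1 -> p3) -> [](p1 -> p3)), w0
2. <>[](p1 -> p3), w0
3. ~[](p1 -> p3), w0
4. [](p1 -> p3), w1
5. p1 -> p3, w0
6. p1 -> p3, w1
7. p3, w0
8. p3, w1
9. ~(p1 -> p3), w2
10. p1, w2
11. ~p3, w2
12. p1 -> p3, w2
13. p3, w2
Accessibility: w0Rw0, w0Rw1, w0Rw2, w1Rw0, w1Rw1, w1Rw2, w2Rw0, w2Rw1, w2Rw2
Branch closes: p3 and ~p3 both at w2.
Every branch closes (one shown): valid in S5.

S5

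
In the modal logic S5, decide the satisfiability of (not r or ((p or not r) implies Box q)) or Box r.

1. (not r or ((p or not r) implies Box q)) or Box r, 0
2. Box r, 0
3. r, 0
Accessibility: 0R0

Satisfiable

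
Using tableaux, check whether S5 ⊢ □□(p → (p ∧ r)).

Invalid (countermodel exists)

Tableau for the negation ¬□□(p → (p ∧ r)):
1. ¬□□(p → (p ∧ r)), 0
2. ¬□(p → (p ∧ r)), 1   [¬□-rule on 1: fresh world 1, 0R1]
3. ¬(p → (p ∧ r)), 2   [¬□-rule on 2: fresh world 2, 1R2]
4. p, 2   [¬→-rule on 3]
5. ¬(p ∧ r), 2   [¬→-rule on 3]
6. ¬r, 2   [¬∧-rule on 5 (branches; this branch)]
Accessibility: 0R0, 0R1, 0R2, 1R0, 1R1, 1R2, 2R0, 2R1, 2R2
The negation has an open branch (countermodel exists).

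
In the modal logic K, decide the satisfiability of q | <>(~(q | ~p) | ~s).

1. q | <>(~(q | ~p) | ~s), 0
2. <>(~(q | ~p) | ~s), 0
3. ~(q | ~p) | ~s, 1
4. ~s, 1
Accessibility: 0R1

Satisfiable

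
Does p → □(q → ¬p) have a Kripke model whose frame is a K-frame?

1. p → □(q → ¬p), u
2. □(q → ¬p), u

Yes, satisfiable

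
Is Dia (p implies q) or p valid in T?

Valid in T

Tableau for the negation not (Dia (p implies q) or p):
1. not (Dia (p implies q) or p), 0
2. not Dia (p implies q), 0
3. not p, 0
4. not (p implies q), 0
5. p, 0
6. not q, 0
Accessibility: 0R0
Branch closes: p and not p both at 0.
Every branch of the negation's tableau closes; the branch above is one of them.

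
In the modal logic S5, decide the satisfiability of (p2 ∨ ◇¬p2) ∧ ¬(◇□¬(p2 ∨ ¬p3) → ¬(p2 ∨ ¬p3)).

No, unsatisfiable

1. (p2 ∨ ◇¬p2) ∧ ¬(◇□¬(p2 ∨ ¬p3) → ¬(p2 ∨ ¬p3)), u
2. p2 ∨ ◇¬p2, u
3. ¬(◇□¬(p2 ∨ ¬p3) → ¬(p2 ∨ ¬p3)), u
4. ◇□¬(p2 ∨ ¬p3), u
5. p2 ∨ ¬p3, u
6. ◇¬p2, u
7. ¬p3, u
8. □¬(p2 ∨ ¬p3), v
9. ¬(p2 ∨ ¬p3), u
10. ¬p2, u
11. p3, u
Accessibility: uRu, uRv, vRu, vRv
Branch closes: p3 and ¬p3 both at u.
All branches of the tableau close; one closing branch shown above.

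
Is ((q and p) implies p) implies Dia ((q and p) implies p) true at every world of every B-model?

Tableau for the negation not (((q and p) implies p) implies Dia ((q and p) implies p)):
1. not (((q and p) implies p) implies Dia ((q and p) implies p)), 0
2. (q and p) implies p, 0
3. not Dia ((q and p) implies p), 0
4. not ((q and p) implies p), 0
5. q and p, 0
6. not p, 0
7. q, 0
8. p, 0
Accessibility: 0R0
Branch closes: p and not p both at 0.
All branches of the negation close; one closing branch shown above.

Valid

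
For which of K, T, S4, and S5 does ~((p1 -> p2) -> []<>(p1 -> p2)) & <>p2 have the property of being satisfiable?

K, T, S4

S4-tableau for the formula:
1. ~((p1 -> p2) -> []<>(p1 -> p2)) & <>p2, w0
2. ~((p1 -> p2) -> []<>(p1 -> p2)), w0
3. <>p2, w0
4. p1 -> p2, w0
5. ~[]<>(p1 -> p2), w0
6. p2, w0
7. p2, w1
8. ~<>(p1 -> p2), w2
9. ~(p1 -> p2), w2
10. p1, w2
11. ~p2, w2
Accessibility: w0Rw0, w0Rw1, w0Rw2, w1Rw1, w2Rw2
Complete open branch: satisfiable in S4, hence also in K, T (this S4-model is also a K-model and a T-model).
S5-tableau for the formula:
1. ~((p1 -> p2) -> []<>(p1 -> p2)) & <>p2, w0
2. ~((p1 -> p2) -> []<>(p1 -> p2)), w0
3. <>p2, w0
4. p1 -> p2, w0
5. ~[]<>(p1 -> p2), w0
6. p2, w0
7. p2, w1
8. ~<>(p1 -> p2), w2
9. ~(p1 -> p2), w0
10. p1, w0
11. ~p2, w0
Accessibility: w0Rw0, w0Rw1, w0Rw2, w1Rw0, w1Rw1, w1Rw2, w2Rw0, w2Rw1, w2Rw2
Branch closes: p2 and ~p2 both at w0.
Every branch closes (one shown): unsatisfiable in S5.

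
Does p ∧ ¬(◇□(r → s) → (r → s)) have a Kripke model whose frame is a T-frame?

Yes, satisfiable

1. p ∧ ¬(◇□(r → s) → (r → s)), w0
2. p, w0   [∧-rule on 1]
3. ¬(◇□(r → s) → (r → s)), w0   [∧-rule on 1]
4. ◇□(r → s), w0   [¬→-rule on 3]
5. ¬(r → s), w0   [¬→-rule on 3]
6. r, w0   [¬→-rule on 5]
7. ¬s, w0   [¬→-rule on 5]
8. □(r → s), w1   [◇-rule on 4: fresh world w1, w0Rw1]
9. r → s, w1   [□-rule on 8 via w1Rw1]
10. s, w1   [→-rule on 9 (branches; this branch)]
Accessibility: w0Rw0, w0Rw1, w1Rw1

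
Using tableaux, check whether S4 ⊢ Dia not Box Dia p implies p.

Tableau for the negation not (Dia not Box Dia p implies p):
1. not (Dia not Box Dia p implies p), 0
2. Dia not Box Dia p, 0
3. not p, 0
4. not Box Dia p, 1
5. not Dia p, 2
6. not p, 2
Accessibility: 0R0, 0R1, 0R2, 1R1, 1R2, 2R2
The negation has an open branch (countermodel exists).

Not valid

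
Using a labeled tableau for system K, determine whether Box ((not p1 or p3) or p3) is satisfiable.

Satisfiable

1. Box ((not p1 or p3) or p3), w0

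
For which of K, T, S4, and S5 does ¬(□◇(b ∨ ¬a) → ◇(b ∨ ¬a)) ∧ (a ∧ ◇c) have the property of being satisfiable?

T-tableau for the formula:
1. ¬(□◇(b ∨ ¬a) → ◇(b ∨ ¬a)) ∧ (a ∧ ◇c), w0
2. ¬(□◇(b ∨ ¬a) → ◇(b ∨ ¬a)), w0   [∧-rule on 1]
3. a ∧ ◇c, w0   [∧-rule on 1]
4. □◇(b ∨ ¬a), w0   [¬→-rule on 2]
5. ¬◇(b ∨ ¬a), w0   [¬→-rule on 2]
6. a, w0   [∧-rule on 3]
7. ◇c, w0   [∧-rule on 3]
8. ◇(b ∨ ¬a), w0   [□-rule on 4 via w0Rw0]
9. ¬(b ∨ ¬a), w0   [¬◇-rule on 5 via w0Rw0]
10. ¬b, w0   [¬∨-rule on 9]
11. c, w1   [◇-rule on 7: fresh world w1, w0Rw1]
12. ◇(b ∨ ¬a), w1   [□-rule on 4 via w0Rw1]
13. ¬(b ∨ ¬a), w1   [¬◇-rule on 5 via w0Rw1]
14. ¬b, w1   [¬∨-rule on 13]
15. a, w1   [¬∨-rule on 13]
16. b ∨ ¬a, w2   [◇-rule on 8: fresh world w2, w0Rw2]
17. ◇(b ∨ ¬a), w2   [□-rule on 4 via w0Rw2]
18. ¬(b ∨ ¬a), w2   [¬◇-rule on 5 via w0Rw2]
19. ¬b, w2   [¬∨-rule on 18]
20. a, w2   [¬∨-rule on 18]
21. ¬a, w2   [∨-rule on 16 (branches; this branch)]
Accessibility: w0Rw0, w0Rw1, w0Rw2, w1Rw1, w2Rw2
Branch closes: a and ¬a both at w2.
Every branch closes (one shown): unsatisfiable in T, hence also in S4, S5 (every S4/S5-frame is a T-frame).
K-tableau for the formula:
1. ¬(□◇(b ∨ ¬a) → ◇(b ∨ ¬a)) ∧ (a ∧ ◇c), w0
2. ¬(□◇(b ∨ ¬a) → ◇(b ∨ ¬a)), w0   [∧-rule on 1]
3. a ∧ ◇c, w0   [∧-rule on 1]
4. □◇(b ∨ ¬a), w0   [¬→-rule on 2]
5. ¬◇(b ∨ ¬a), w0   [¬→-rule on 2]
6. a, w0   [∧-rule on 3]
7. ◇c, w0   [∧-rule on 3]
8. c, w1   [◇-rule on 7: fresh world w1, w0Rw1]
9. ◇(b ∨ ¬a), w1   [□-rule on 4 via w0Rw1]
10. ¬(b ∨ ¬a), w1   [¬◇-rule on 5 via w0Rw1]
11. ¬b, w1   [¬∨-rule on 10]
12. a, w1   [¬∨-rule on 10]
13. b ∨ ¬a, w2   [◇-rule on 9: fresh world w2, w1Rw2]
14. ¬a, w2   [∨-rule on 13 (branches; this branch)]
Accessibility: w0Rw1, w1Rw2
Complete open branch: satisfiable in K.

K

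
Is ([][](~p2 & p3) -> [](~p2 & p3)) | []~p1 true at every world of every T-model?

Tableau for the negation ~(([][](~p2 & p3) -> [](~p2 & p3)) | []~p1):
1. ~(([][](~p2 & p3) -> [](~p2 & p3)) | []~p1), w0
2. ~([][](~p2 & p3) -> [](~p2 & p3)), w0
3. ~[]~p1, w0
4. [][](~p2 & p3), w0
5. ~[](~p2 & p3), w0
6. [](~p2 & p3), w0
7. ~p2 & p3, w0
8. ~p2, w0
9. p3, w0
10. p1, w1
11. [](~p2 & p3), w1
12. ~p2 & p3, w1
13. ~p2, w1
14. p3, w1
15. ~(~p2 & p3), w2
16. [](~p2 & p3), w2
17. ~p2 & p3, w2
18. ~p2, w2
19. p3, w2
20. ~p3, w2
Accessibility: w0Rw0, w0Rw1, w0Rw2, w1Rw1, w2Rw2
Branch closes: p3 and ~p3 both at w2.
Every branch of the negation's tableau closes; the branch above is one of them.

Yes, valid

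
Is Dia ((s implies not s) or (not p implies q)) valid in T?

Not valid

Tableau for the negation not Dia ((s implies not s) or (not p implies q)):
1. not Dia ((s implies not s) or (not p implies q)), w0
2. not ((s implies not s) or (not p implies q)), w0   [neg-Dia-rule on 1 via w0Rw0]
3. not (s implies not s), w0   [neg-or-rule on 2]
4. not (not p implies q), w0   [neg-or-rule on 2]
5. s, w0   [neg-implies-rule on 3]
6. not p, w0   [neg-implies-rule on 4]
7. not q, w0   [neg-implies-rule on 4]
Accessibility: w0Rw0
The negation has an open branch (countermodel exists).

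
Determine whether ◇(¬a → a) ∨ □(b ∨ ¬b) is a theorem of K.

Tableau for the negation ¬(◇(¬a → a) ∨ □(b ∨ ¬b)):
1. ¬(◇(¬a → a) ∨ □(b ∨ ¬b)), u
2. ¬◇(¬a → a), u
3. ¬□(b ∨ ¬b), u
4. ¬(b ∨ ¬b), v
5. ¬b, v
6. b, v
Accessibility: uRv
Branch closes: b and ¬b both at v.
Every branch of the negation's tableau closes; the branch above is one of them.

Valid in K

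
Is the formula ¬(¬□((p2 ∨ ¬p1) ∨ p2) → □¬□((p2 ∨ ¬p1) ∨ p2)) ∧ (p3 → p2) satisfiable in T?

Yes, satisfiable

1. ¬(¬□((p2 ∨ ¬p1) ∨ p2) → □¬□((p2 ∨ ¬p1) ∨ p2)) ∧ (p3 → p2), w0
2. ¬(¬□((p2 ∨ ¬p1) ∨ p2) → □¬□((p2 ∨ ¬p1) ∨ p2)), w0
3. p3 → p2, w0
4. ¬□((p2 ∨ ¬p1) ∨ p2), w0
5. ¬□¬□((p2 ∨ ¬p1) ∨ p2), w0
6. p2, w0
7. ¬((p2 ∨ ¬p1) ∨ p2), w1
8. ¬(p2 ∨ ¬p1), w1
9. ¬p2, w1
10. p1, w1
11. □((p2 ∨ ¬p1) ∨ p2), w2
12. (p2 ∨ ¬p1) ∨ p2, w2
13. p2, w2
Accessibility: w0Rw0, w0Rw1, w0Rw2, w1Rw1, w2Rw2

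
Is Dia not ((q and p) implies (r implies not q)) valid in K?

No, not valid

Tableau for the negation not Dia not ((q and p) implies (r implies not q)):
1. not Dia not ((q and p) implies (r implies not q)), 0
The negation has an open branch (countermodel exists).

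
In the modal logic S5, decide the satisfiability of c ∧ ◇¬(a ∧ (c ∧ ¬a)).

Satisfiable

1. c ∧ ◇¬(a ∧ (c ∧ ¬a)), 0
2. c, 0   [∧-rule on 1]
3. ◇¬(a ∧ (c ∧ ¬a)), 0   [∧-rule on 1]
4. ¬(a ∧ (c ∧ ¬a)), 1   [◇-rule on 3: fresh world 1, 0R1]
5. ¬(c ∧ ¬a), 1   [¬∧-rule on 4 (branches; this branch)]
6. a, 1   [¬∧-rule on 5 (branches; this branch)]
Accessibility: 0R0, 0R1, 1R0, 1R1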